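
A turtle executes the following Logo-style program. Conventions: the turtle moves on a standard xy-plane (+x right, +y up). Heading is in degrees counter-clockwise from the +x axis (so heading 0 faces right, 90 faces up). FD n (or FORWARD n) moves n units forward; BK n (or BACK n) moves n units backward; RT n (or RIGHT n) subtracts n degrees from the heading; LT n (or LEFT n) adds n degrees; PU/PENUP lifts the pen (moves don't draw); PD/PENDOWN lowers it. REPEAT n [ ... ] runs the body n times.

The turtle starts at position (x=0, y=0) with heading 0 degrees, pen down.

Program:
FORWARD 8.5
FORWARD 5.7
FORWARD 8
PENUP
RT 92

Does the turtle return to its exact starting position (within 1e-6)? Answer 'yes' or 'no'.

Executing turtle program step by step:
Start: pos=(0,0), heading=0, pen down
FD 8.5: (0,0) -> (8.5,0) [heading=0, draw]
FD 5.7: (8.5,0) -> (14.2,0) [heading=0, draw]
FD 8: (14.2,0) -> (22.2,0) [heading=0, draw]
PU: pen up
RT 92: heading 0 -> 268
Final: pos=(22.2,0), heading=268, 3 segment(s) drawn

Start position: (0, 0)
Final position: (22.2, 0)
Distance = 22.2; >= 1e-6 -> NOT closed

Answer: no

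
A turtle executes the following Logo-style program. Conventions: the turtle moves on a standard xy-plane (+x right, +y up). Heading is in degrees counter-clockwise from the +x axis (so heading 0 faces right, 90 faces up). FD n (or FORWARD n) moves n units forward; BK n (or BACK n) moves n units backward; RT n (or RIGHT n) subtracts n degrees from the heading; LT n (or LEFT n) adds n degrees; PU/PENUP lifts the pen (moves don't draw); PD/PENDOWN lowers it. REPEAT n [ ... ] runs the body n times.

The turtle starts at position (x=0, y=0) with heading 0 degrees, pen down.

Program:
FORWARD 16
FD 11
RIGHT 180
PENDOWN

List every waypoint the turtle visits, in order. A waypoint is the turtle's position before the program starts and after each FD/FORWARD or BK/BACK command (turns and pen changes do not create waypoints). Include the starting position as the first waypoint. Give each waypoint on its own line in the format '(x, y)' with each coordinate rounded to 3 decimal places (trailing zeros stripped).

Executing turtle program step by step:
Start: pos=(0,0), heading=0, pen down
FD 16: (0,0) -> (16,0) [heading=0, draw]
FD 11: (16,0) -> (27,0) [heading=0, draw]
RT 180: heading 0 -> 180
PD: pen down
Final: pos=(27,0), heading=180, 2 segment(s) drawn
Waypoints (3 total):
(0, 0)
(16, 0)
(27, 0)

Answer: (0, 0)
(16, 0)
(27, 0)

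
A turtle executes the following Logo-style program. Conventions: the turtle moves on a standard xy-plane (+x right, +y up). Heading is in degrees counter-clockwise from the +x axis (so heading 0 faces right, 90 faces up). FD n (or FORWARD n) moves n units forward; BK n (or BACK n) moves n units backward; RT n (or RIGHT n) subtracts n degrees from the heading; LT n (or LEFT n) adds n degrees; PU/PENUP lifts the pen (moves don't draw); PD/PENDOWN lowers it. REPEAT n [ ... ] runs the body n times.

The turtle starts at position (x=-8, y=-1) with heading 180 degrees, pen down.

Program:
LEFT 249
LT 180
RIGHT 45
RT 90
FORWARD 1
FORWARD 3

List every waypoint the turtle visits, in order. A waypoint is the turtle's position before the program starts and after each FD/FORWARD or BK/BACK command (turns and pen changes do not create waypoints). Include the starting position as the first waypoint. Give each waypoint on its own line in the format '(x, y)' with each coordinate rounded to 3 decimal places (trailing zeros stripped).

Executing turtle program step by step:
Start: pos=(-8,-1), heading=180, pen down
LT 249: heading 180 -> 69
LT 180: heading 69 -> 249
RT 45: heading 249 -> 204
RT 90: heading 204 -> 114
FD 1: (-8,-1) -> (-8.407,-0.086) [heading=114, draw]
FD 3: (-8.407,-0.086) -> (-9.627,2.654) [heading=114, draw]
Final: pos=(-9.627,2.654), heading=114, 2 segment(s) drawn
Waypoints (3 total):
(-8, -1)
(-8.407, -0.086)
(-9.627, 2.654)

Answer: (-8, -1)
(-8.407, -0.086)
(-9.627, 2.654)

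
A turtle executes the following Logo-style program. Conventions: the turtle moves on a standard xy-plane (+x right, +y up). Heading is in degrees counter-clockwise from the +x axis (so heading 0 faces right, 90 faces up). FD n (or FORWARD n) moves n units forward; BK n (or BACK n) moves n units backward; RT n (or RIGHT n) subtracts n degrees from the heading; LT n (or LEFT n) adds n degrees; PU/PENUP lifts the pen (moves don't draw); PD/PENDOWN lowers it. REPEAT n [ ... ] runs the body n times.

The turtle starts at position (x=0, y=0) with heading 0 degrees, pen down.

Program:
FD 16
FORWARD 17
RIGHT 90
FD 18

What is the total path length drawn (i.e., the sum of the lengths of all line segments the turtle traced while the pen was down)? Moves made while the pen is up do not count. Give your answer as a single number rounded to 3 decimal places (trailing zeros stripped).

Answer: 51

Derivation:
Executing turtle program step by step:
Start: pos=(0,0), heading=0, pen down
FD 16: (0,0) -> (16,0) [heading=0, draw]
FD 17: (16,0) -> (33,0) [heading=0, draw]
RT 90: heading 0 -> 270
FD 18: (33,0) -> (33,-18) [heading=270, draw]
Final: pos=(33,-18), heading=270, 3 segment(s) drawn

Segment lengths:
  seg 1: (0,0) -> (16,0), length = 16
  seg 2: (16,0) -> (33,0), length = 17
  seg 3: (33,0) -> (33,-18), length = 18
Total = 51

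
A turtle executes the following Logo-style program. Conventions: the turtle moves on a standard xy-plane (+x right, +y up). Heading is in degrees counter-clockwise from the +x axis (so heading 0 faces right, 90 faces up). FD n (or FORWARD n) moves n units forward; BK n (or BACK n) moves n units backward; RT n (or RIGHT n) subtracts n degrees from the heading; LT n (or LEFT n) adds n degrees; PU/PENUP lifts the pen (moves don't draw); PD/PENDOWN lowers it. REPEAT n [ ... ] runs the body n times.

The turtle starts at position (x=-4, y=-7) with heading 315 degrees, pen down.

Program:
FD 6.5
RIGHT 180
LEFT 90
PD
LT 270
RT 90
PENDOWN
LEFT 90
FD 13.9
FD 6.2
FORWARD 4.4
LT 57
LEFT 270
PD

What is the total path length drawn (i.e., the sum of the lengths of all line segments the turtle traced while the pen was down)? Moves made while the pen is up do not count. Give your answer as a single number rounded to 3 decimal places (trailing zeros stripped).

Answer: 31

Derivation:
Executing turtle program step by step:
Start: pos=(-4,-7), heading=315, pen down
FD 6.5: (-4,-7) -> (0.596,-11.596) [heading=315, draw]
RT 180: heading 315 -> 135
LT 90: heading 135 -> 225
PD: pen down
LT 270: heading 225 -> 135
RT 90: heading 135 -> 45
PD: pen down
LT 90: heading 45 -> 135
FD 13.9: (0.596,-11.596) -> (-9.233,-1.767) [heading=135, draw]
FD 6.2: (-9.233,-1.767) -> (-13.617,2.617) [heading=135, draw]
FD 4.4: (-13.617,2.617) -> (-16.728,5.728) [heading=135, draw]
LT 57: heading 135 -> 192
LT 270: heading 192 -> 102
PD: pen down
Final: pos=(-16.728,5.728), heading=102, 4 segment(s) drawn

Segment lengths:
  seg 1: (-4,-7) -> (0.596,-11.596), length = 6.5
  seg 2: (0.596,-11.596) -> (-9.233,-1.767), length = 13.9
  seg 3: (-9.233,-1.767) -> (-13.617,2.617), length = 6.2
  seg 4: (-13.617,2.617) -> (-16.728,5.728), length = 4.4
Total = 31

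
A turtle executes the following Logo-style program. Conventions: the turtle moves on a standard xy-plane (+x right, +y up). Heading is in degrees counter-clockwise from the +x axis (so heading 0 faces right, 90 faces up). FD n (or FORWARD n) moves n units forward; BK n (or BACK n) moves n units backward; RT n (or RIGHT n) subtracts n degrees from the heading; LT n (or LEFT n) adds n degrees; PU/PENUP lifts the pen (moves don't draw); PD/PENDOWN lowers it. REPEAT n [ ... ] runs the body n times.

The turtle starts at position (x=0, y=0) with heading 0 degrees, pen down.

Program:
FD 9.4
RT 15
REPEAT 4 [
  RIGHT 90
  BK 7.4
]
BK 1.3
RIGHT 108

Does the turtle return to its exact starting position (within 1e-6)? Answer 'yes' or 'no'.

Executing turtle program step by step:
Start: pos=(0,0), heading=0, pen down
FD 9.4: (0,0) -> (9.4,0) [heading=0, draw]
RT 15: heading 0 -> 345
REPEAT 4 [
  -- iteration 1/4 --
  RT 90: heading 345 -> 255
  BK 7.4: (9.4,0) -> (11.315,7.148) [heading=255, draw]
  -- iteration 2/4 --
  RT 90: heading 255 -> 165
  BK 7.4: (11.315,7.148) -> (18.463,5.233) [heading=165, draw]
  -- iteration 3/4 --
  RT 90: heading 165 -> 75
  BK 7.4: (18.463,5.233) -> (16.548,-1.915) [heading=75, draw]
  -- iteration 4/4 --
  RT 90: heading 75 -> 345
  BK 7.4: (16.548,-1.915) -> (9.4,0) [heading=345, draw]
]
BK 1.3: (9.4,0) -> (8.144,0.336) [heading=345, draw]
RT 108: heading 345 -> 237
Final: pos=(8.144,0.336), heading=237, 6 segment(s) drawn

Start position: (0, 0)
Final position: (8.144, 0.336)
Distance = 8.151; >= 1e-6 -> NOT closed

Answer: no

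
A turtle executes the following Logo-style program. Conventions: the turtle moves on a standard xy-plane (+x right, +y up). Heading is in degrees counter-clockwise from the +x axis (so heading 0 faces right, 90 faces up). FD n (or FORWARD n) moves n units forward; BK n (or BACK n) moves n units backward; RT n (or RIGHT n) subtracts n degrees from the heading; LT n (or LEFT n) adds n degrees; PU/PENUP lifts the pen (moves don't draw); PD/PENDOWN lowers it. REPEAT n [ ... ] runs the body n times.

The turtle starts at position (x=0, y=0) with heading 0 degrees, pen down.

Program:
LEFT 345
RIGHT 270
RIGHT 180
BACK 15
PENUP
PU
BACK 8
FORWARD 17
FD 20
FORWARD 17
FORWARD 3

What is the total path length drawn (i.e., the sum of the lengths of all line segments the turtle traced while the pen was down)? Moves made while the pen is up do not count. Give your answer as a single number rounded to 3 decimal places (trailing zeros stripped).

Answer: 15

Derivation:
Executing turtle program step by step:
Start: pos=(0,0), heading=0, pen down
LT 345: heading 0 -> 345
RT 270: heading 345 -> 75
RT 180: heading 75 -> 255
BK 15: (0,0) -> (3.882,14.489) [heading=255, draw]
PU: pen up
PU: pen up
BK 8: (3.882,14.489) -> (5.953,22.216) [heading=255, move]
FD 17: (5.953,22.216) -> (1.553,5.796) [heading=255, move]
FD 20: (1.553,5.796) -> (-3.623,-13.523) [heading=255, move]
FD 17: (-3.623,-13.523) -> (-8.023,-29.944) [heading=255, move]
FD 3: (-8.023,-29.944) -> (-8.8,-32.841) [heading=255, move]
Final: pos=(-8.8,-32.841), heading=255, 1 segment(s) drawn

Segment lengths:
  seg 1: (0,0) -> (3.882,14.489), length = 15
Total = 15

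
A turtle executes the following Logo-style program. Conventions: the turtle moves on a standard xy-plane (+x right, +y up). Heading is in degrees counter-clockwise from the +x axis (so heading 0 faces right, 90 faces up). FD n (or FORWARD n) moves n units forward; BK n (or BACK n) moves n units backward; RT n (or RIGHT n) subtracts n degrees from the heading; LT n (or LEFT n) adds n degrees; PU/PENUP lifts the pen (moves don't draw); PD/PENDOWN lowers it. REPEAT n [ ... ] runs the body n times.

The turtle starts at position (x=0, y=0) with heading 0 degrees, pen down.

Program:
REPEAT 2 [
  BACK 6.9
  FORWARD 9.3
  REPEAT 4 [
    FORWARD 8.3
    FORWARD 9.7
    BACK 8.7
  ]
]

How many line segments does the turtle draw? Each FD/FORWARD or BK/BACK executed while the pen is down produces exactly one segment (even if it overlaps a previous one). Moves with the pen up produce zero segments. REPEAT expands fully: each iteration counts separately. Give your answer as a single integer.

Executing turtle program step by step:
Start: pos=(0,0), heading=0, pen down
REPEAT 2 [
  -- iteration 1/2 --
  BK 6.9: (0,0) -> (-6.9,0) [heading=0, draw]
  FD 9.3: (-6.9,0) -> (2.4,0) [heading=0, draw]
  REPEAT 4 [
    -- iteration 1/4 --
    FD 8.3: (2.4,0) -> (10.7,0) [heading=0, draw]
    FD 9.7: (10.7,0) -> (20.4,0) [heading=0, draw]
    BK 8.7: (20.4,0) -> (11.7,0) [heading=0, draw]
    -- iteration 2/4 --
    FD 8.3: (11.7,0) -> (20,0) [heading=0, draw]
    FD 9.7: (20,0) -> (29.7,0) [heading=0, draw]
    BK 8.7: (29.7,0) -> (21,0) [heading=0, draw]
    -- iteration 3/4 --
    FD 8.3: (21,0) -> (29.3,0) [heading=0, draw]
    FD 9.7: (29.3,0) -> (39,0) [heading=0, draw]
    BK 8.7: (39,0) -> (30.3,0) [heading=0, draw]
    -- iteration 4/4 --
    FD 8.3: (30.3,0) -> (38.6,0) [heading=0, draw]
    FD 9.7: (38.6,0) -> (48.3,0) [heading=0, draw]
    BK 8.7: (48.3,0) -> (39.6,0) [heading=0, draw]
  ]
  -- iteration 2/2 --
  BK 6.9: (39.6,0) -> (32.7,0) [heading=0, draw]
  FD 9.3: (32.7,0) -> (42,0) [heading=0, draw]
  REPEAT 4 [
    -- iteration 1/4 --
    FD 8.3: (42,0) -> (50.3,0) [heading=0, draw]
    FD 9.7: (50.3,0) -> (60,0) [heading=0, draw]
    BK 8.7: (60,0) -> (51.3,0) [heading=0, draw]
    -- iteration 2/4 --
    FD 8.3: (51.3,0) -> (59.6,0) [heading=0, draw]
    FD 9.7: (59.6,0) -> (69.3,0) [heading=0, draw]
    BK 8.7: (69.3,0) -> (60.6,0) [heading=0, draw]
    -- iteration 3/4 --
    FD 8.3: (60.6,0) -> (68.9,0) [heading=0, draw]
    FD 9.7: (68.9,0) -> (78.6,0) [heading=0, draw]
    BK 8.7: (78.6,0) -> (69.9,0) [heading=0, draw]
    -- iteration 4/4 --
    FD 8.3: (69.9,0) -> (78.2,0) [heading=0, draw]
    FD 9.7: (78.2,0) -> (87.9,0) [heading=0, draw]
    BK 8.7: (87.9,0) -> (79.2,0) [heading=0, draw]
  ]
]
Final: pos=(79.2,0), heading=0, 28 segment(s) drawn
Segments drawn: 28

Answer: 28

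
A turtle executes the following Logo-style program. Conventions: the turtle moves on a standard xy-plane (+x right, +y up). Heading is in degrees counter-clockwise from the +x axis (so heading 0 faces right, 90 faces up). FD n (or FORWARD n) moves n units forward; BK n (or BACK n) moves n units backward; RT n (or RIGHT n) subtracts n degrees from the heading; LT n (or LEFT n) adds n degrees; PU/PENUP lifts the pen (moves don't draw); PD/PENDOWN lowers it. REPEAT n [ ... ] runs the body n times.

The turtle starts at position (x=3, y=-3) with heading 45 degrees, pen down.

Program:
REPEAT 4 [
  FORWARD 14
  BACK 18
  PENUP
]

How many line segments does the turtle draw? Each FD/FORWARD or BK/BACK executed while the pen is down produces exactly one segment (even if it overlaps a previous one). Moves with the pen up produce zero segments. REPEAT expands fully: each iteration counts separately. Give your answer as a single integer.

Answer: 2

Derivation:
Executing turtle program step by step:
Start: pos=(3,-3), heading=45, pen down
REPEAT 4 [
  -- iteration 1/4 --
  FD 14: (3,-3) -> (12.899,6.899) [heading=45, draw]
  BK 18: (12.899,6.899) -> (0.172,-5.828) [heading=45, draw]
  PU: pen up
  -- iteration 2/4 --
  FD 14: (0.172,-5.828) -> (10.071,4.071) [heading=45, move]
  BK 18: (10.071,4.071) -> (-2.657,-8.657) [heading=45, move]
  PU: pen up
  -- iteration 3/4 --
  FD 14: (-2.657,-8.657) -> (7.243,1.243) [heading=45, move]
  BK 18: (7.243,1.243) -> (-5.485,-11.485) [heading=45, move]
  PU: pen up
  -- iteration 4/4 --
  FD 14: (-5.485,-11.485) -> (4.414,-1.586) [heading=45, move]
  BK 18: (4.414,-1.586) -> (-8.314,-14.314) [heading=45, move]
  PU: pen up
]
Final: pos=(-8.314,-14.314), heading=45, 2 segment(s) drawn
Segments drawn: 2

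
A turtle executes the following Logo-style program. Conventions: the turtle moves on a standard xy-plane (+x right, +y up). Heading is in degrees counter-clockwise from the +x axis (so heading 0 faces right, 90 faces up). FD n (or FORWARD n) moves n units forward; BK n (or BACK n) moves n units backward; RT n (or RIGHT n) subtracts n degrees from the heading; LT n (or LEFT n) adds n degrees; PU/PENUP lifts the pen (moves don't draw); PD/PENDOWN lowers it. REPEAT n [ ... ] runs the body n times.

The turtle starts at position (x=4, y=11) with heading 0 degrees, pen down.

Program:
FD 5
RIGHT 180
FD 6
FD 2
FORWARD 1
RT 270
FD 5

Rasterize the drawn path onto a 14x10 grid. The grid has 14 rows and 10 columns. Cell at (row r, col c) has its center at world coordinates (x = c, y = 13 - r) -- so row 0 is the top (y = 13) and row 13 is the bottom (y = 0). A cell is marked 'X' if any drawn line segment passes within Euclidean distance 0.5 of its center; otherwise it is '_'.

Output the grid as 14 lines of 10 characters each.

Segment 0: (4,11) -> (9,11)
Segment 1: (9,11) -> (3,11)
Segment 2: (3,11) -> (1,11)
Segment 3: (1,11) -> (0,11)
Segment 4: (0,11) -> (0,6)

Answer: __________
__________
XXXXXXXXXX
X_________
X_________
X_________
X_________
X_________
__________
__________
__________
__________
__________
__________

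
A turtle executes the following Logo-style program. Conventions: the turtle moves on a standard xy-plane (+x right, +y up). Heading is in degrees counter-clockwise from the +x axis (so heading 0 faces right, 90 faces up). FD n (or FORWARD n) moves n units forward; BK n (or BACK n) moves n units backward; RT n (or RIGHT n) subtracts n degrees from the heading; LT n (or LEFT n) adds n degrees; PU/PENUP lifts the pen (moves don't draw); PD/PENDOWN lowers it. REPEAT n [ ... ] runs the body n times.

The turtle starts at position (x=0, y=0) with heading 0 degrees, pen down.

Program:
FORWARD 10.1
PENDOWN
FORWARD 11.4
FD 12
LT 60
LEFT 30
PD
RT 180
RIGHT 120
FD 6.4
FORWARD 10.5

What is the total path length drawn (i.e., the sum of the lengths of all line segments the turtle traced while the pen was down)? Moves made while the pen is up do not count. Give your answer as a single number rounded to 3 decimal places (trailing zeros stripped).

Executing turtle program step by step:
Start: pos=(0,0), heading=0, pen down
FD 10.1: (0,0) -> (10.1,0) [heading=0, draw]
PD: pen down
FD 11.4: (10.1,0) -> (21.5,0) [heading=0, draw]
FD 12: (21.5,0) -> (33.5,0) [heading=0, draw]
LT 60: heading 0 -> 60
LT 30: heading 60 -> 90
PD: pen down
RT 180: heading 90 -> 270
RT 120: heading 270 -> 150
FD 6.4: (33.5,0) -> (27.957,3.2) [heading=150, draw]
FD 10.5: (27.957,3.2) -> (18.864,8.45) [heading=150, draw]
Final: pos=(18.864,8.45), heading=150, 5 segment(s) drawn

Segment lengths:
  seg 1: (0,0) -> (10.1,0), length = 10.1
  seg 2: (10.1,0) -> (21.5,0), length = 11.4
  seg 3: (21.5,0) -> (33.5,0), length = 12
  seg 4: (33.5,0) -> (27.957,3.2), length = 6.4
  seg 5: (27.957,3.2) -> (18.864,8.45), length = 10.5
Total = 50.4

Answer: 50.4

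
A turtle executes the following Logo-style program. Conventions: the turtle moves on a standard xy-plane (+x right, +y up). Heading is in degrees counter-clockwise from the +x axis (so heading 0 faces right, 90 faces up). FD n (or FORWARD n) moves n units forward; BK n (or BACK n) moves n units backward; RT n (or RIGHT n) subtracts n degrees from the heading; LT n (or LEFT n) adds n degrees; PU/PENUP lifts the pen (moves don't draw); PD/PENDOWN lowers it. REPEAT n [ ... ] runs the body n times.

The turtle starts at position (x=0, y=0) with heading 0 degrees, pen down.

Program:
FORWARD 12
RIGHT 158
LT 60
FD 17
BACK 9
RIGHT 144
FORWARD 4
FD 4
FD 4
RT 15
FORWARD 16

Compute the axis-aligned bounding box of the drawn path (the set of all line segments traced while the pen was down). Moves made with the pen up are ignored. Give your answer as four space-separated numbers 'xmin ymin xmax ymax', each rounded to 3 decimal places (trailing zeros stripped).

Executing turtle program step by step:
Start: pos=(0,0), heading=0, pen down
FD 12: (0,0) -> (12,0) [heading=0, draw]
RT 158: heading 0 -> 202
LT 60: heading 202 -> 262
FD 17: (12,0) -> (9.634,-16.835) [heading=262, draw]
BK 9: (9.634,-16.835) -> (10.887,-7.922) [heading=262, draw]
RT 144: heading 262 -> 118
FD 4: (10.887,-7.922) -> (9.009,-4.39) [heading=118, draw]
FD 4: (9.009,-4.39) -> (7.131,-0.859) [heading=118, draw]
FD 4: (7.131,-0.859) -> (5.253,2.673) [heading=118, draw]
RT 15: heading 118 -> 103
FD 16: (5.253,2.673) -> (1.654,18.263) [heading=103, draw]
Final: pos=(1.654,18.263), heading=103, 7 segment(s) drawn

Segment endpoints: x in {0, 1.654, 5.253, 7.131, 9.009, 9.634, 10.887, 12}, y in {-16.835, -7.922, -4.39, -0.859, 0, 2.673, 18.263}
xmin=0, ymin=-16.835, xmax=12, ymax=18.263

Answer: 0 -16.835 12 18.263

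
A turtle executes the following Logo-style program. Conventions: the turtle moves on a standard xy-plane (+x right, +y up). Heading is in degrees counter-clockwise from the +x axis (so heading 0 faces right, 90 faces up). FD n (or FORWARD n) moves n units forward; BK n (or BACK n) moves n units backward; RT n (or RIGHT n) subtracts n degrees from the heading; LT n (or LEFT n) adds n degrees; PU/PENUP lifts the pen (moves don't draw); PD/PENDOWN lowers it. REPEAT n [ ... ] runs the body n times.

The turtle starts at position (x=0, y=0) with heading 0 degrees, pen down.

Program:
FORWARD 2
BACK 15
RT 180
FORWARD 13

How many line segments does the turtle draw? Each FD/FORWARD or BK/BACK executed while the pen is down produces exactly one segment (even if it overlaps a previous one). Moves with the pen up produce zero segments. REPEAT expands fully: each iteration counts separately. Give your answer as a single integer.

Answer: 3

Derivation:
Executing turtle program step by step:
Start: pos=(0,0), heading=0, pen down
FD 2: (0,0) -> (2,0) [heading=0, draw]
BK 15: (2,0) -> (-13,0) [heading=0, draw]
RT 180: heading 0 -> 180
FD 13: (-13,0) -> (-26,0) [heading=180, draw]
Final: pos=(-26,0), heading=180, 3 segment(s) drawn
Segments drawn: 3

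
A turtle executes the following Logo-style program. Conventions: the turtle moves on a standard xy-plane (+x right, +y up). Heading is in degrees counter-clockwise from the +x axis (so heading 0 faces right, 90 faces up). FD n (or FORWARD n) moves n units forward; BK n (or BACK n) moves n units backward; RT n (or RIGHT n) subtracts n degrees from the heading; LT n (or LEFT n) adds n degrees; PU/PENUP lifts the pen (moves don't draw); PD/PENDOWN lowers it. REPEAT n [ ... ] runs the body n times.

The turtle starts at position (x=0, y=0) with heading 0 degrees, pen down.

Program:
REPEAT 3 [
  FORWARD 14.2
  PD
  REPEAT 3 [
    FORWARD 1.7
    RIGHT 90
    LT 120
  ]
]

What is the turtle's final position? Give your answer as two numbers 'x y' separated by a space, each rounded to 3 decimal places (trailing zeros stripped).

Answer: -2.322 18.222

Derivation:
Executing turtle program step by step:
Start: pos=(0,0), heading=0, pen down
REPEAT 3 [
  -- iteration 1/3 --
  FD 14.2: (0,0) -> (14.2,0) [heading=0, draw]
  PD: pen down
  REPEAT 3 [
    -- iteration 1/3 --
    FD 1.7: (14.2,0) -> (15.9,0) [heading=0, draw]
    RT 90: heading 0 -> 270
    LT 120: heading 270 -> 30
    -- iteration 2/3 --
    FD 1.7: (15.9,0) -> (17.372,0.85) [heading=30, draw]
    RT 90: heading 30 -> 300
    LT 120: heading 300 -> 60
    -- iteration 3/3 --
    FD 1.7: (17.372,0.85) -> (18.222,2.322) [heading=60, draw]
    RT 90: heading 60 -> 330
    LT 120: heading 330 -> 90
  ]
  -- iteration 2/3 --
  FD 14.2: (18.222,2.322) -> (18.222,16.522) [heading=90, draw]
  PD: pen down
  REPEAT 3 [
    -- iteration 1/3 --
    FD 1.7: (18.222,16.522) -> (18.222,18.222) [heading=90, draw]
    RT 90: heading 90 -> 0
    LT 120: heading 0 -> 120
    -- iteration 2/3 --
    FD 1.7: (18.222,18.222) -> (17.372,19.694) [heading=120, draw]
    RT 90: heading 120 -> 30
    LT 120: heading 30 -> 150
    -- iteration 3/3 --
    FD 1.7: (17.372,19.694) -> (15.9,20.544) [heading=150, draw]
    RT 90: heading 150 -> 60
    LT 120: heading 60 -> 180
  ]
  -- iteration 3/3 --
  FD 14.2: (15.9,20.544) -> (1.7,20.544) [heading=180, draw]
  PD: pen down
  REPEAT 3 [
    -- iteration 1/3 --
    FD 1.7: (1.7,20.544) -> (0,20.544) [heading=180, draw]
    RT 90: heading 180 -> 90
    LT 120: heading 90 -> 210
    -- iteration 2/3 --
    FD 1.7: (0,20.544) -> (-1.472,19.694) [heading=210, draw]
    RT 90: heading 210 -> 120
    LT 120: heading 120 -> 240
    -- iteration 3/3 --
    FD 1.7: (-1.472,19.694) -> (-2.322,18.222) [heading=240, draw]
    RT 90: heading 240 -> 150
    LT 120: heading 150 -> 270
  ]
]
Final: pos=(-2.322,18.222), heading=270, 12 segment(s) drawn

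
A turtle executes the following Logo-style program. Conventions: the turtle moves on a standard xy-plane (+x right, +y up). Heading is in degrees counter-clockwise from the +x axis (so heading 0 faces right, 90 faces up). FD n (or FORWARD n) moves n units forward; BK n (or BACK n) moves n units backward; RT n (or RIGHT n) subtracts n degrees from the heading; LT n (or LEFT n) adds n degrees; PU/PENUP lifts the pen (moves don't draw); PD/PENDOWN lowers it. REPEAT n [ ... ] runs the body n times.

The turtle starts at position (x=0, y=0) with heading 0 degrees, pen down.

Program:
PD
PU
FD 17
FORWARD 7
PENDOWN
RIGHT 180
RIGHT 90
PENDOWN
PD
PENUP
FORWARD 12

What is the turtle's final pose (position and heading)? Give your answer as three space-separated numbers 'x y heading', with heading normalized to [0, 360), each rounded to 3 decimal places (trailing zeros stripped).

Answer: 24 12 90

Derivation:
Executing turtle program step by step:
Start: pos=(0,0), heading=0, pen down
PD: pen down
PU: pen up
FD 17: (0,0) -> (17,0) [heading=0, move]
FD 7: (17,0) -> (24,0) [heading=0, move]
PD: pen down
RT 180: heading 0 -> 180
RT 90: heading 180 -> 90
PD: pen down
PD: pen down
PU: pen up
FD 12: (24,0) -> (24,12) [heading=90, move]
Final: pos=(24,12), heading=90, 0 segment(s) drawn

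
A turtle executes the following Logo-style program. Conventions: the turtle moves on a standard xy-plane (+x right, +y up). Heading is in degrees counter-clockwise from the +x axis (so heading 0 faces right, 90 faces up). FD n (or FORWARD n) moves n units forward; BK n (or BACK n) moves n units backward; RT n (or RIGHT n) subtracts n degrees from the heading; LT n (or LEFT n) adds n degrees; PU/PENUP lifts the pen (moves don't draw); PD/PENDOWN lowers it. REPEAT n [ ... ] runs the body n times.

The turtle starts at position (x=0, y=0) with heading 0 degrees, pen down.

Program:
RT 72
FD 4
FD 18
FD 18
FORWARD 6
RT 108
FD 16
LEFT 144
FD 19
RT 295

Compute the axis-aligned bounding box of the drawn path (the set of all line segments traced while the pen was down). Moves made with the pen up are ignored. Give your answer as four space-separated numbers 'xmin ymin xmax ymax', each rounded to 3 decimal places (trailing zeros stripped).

Answer: -1.785 -54.917 14.215 0

Derivation:
Executing turtle program step by step:
Start: pos=(0,0), heading=0, pen down
RT 72: heading 0 -> 288
FD 4: (0,0) -> (1.236,-3.804) [heading=288, draw]
FD 18: (1.236,-3.804) -> (6.798,-20.923) [heading=288, draw]
FD 18: (6.798,-20.923) -> (12.361,-38.042) [heading=288, draw]
FD 6: (12.361,-38.042) -> (14.215,-43.749) [heading=288, draw]
RT 108: heading 288 -> 180
FD 16: (14.215,-43.749) -> (-1.785,-43.749) [heading=180, draw]
LT 144: heading 180 -> 324
FD 19: (-1.785,-43.749) -> (13.586,-54.917) [heading=324, draw]
RT 295: heading 324 -> 29
Final: pos=(13.586,-54.917), heading=29, 6 segment(s) drawn

Segment endpoints: x in {-1.785, 0, 1.236, 6.798, 12.361, 13.586, 14.215}, y in {-54.917, -43.749, -38.042, -20.923, -3.804, 0}
xmin=-1.785, ymin=-54.917, xmax=14.215, ymax=0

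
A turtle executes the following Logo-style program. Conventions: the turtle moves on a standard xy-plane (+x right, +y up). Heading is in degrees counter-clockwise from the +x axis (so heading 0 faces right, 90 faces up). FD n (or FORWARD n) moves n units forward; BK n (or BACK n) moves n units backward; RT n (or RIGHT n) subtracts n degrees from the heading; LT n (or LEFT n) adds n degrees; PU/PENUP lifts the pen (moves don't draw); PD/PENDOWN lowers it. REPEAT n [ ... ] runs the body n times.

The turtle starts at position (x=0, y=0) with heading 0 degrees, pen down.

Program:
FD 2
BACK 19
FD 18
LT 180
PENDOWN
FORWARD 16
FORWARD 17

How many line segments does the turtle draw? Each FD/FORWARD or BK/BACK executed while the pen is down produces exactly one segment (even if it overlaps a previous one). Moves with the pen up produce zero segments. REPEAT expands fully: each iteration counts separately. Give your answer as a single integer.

Answer: 5

Derivation:
Executing turtle program step by step:
Start: pos=(0,0), heading=0, pen down
FD 2: (0,0) -> (2,0) [heading=0, draw]
BK 19: (2,0) -> (-17,0) [heading=0, draw]
FD 18: (-17,0) -> (1,0) [heading=0, draw]
LT 180: heading 0 -> 180
PD: pen down
FD 16: (1,0) -> (-15,0) [heading=180, draw]
FD 17: (-15,0) -> (-32,0) [heading=180, draw]
Final: pos=(-32,0), heading=180, 5 segment(s) drawn
Segments drawn: 5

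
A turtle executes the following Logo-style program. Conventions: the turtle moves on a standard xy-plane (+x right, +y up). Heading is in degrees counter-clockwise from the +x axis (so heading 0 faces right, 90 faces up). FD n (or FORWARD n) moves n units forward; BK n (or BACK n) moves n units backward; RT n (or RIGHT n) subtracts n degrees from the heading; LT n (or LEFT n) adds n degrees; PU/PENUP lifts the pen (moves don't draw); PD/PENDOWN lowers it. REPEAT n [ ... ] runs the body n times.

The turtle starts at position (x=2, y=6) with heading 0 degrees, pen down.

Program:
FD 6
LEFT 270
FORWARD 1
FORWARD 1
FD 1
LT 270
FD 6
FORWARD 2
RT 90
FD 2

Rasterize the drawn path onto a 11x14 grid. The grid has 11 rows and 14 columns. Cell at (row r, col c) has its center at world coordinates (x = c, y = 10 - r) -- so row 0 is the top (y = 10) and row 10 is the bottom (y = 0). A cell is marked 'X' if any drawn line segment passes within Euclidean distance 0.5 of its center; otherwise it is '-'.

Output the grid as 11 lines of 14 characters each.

Answer: --------------
--------------
--------------
--------------
--XXXXXXX-----
X-------X-----
X-------X-----
XXXXXXXXX-----
--------------
--------------
--------------

Derivation:
Segment 0: (2,6) -> (8,6)
Segment 1: (8,6) -> (8,5)
Segment 2: (8,5) -> (8,4)
Segment 3: (8,4) -> (8,3)
Segment 4: (8,3) -> (2,3)
Segment 5: (2,3) -> (0,3)
Segment 6: (0,3) -> (0,5)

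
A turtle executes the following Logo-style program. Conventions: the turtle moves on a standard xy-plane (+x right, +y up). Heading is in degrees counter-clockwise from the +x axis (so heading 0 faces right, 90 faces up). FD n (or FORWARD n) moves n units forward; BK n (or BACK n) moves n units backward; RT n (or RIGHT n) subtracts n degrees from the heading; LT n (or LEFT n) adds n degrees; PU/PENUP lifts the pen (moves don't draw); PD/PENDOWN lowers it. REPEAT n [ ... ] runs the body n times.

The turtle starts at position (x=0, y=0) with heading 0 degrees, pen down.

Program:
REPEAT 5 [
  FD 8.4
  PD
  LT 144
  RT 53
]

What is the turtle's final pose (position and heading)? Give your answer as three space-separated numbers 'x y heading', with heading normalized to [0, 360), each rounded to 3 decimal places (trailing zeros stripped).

Executing turtle program step by step:
Start: pos=(0,0), heading=0, pen down
REPEAT 5 [
  -- iteration 1/5 --
  FD 8.4: (0,0) -> (8.4,0) [heading=0, draw]
  PD: pen down
  LT 144: heading 0 -> 144
  RT 53: heading 144 -> 91
  -- iteration 2/5 --
  FD 8.4: (8.4,0) -> (8.253,8.399) [heading=91, draw]
  PD: pen down
  LT 144: heading 91 -> 235
  RT 53: heading 235 -> 182
  -- iteration 3/5 --
  FD 8.4: (8.253,8.399) -> (-0.141,8.106) [heading=182, draw]
  PD: pen down
  LT 144: heading 182 -> 326
  RT 53: heading 326 -> 273
  -- iteration 4/5 --
  FD 8.4: (-0.141,8.106) -> (0.298,-0.283) [heading=273, draw]
  PD: pen down
  LT 144: heading 273 -> 57
  RT 53: heading 57 -> 4
  -- iteration 5/5 --
  FD 8.4: (0.298,-0.283) -> (8.678,0.303) [heading=4, draw]
  PD: pen down
  LT 144: heading 4 -> 148
  RT 53: heading 148 -> 95
]
Final: pos=(8.678,0.303), heading=95, 5 segment(s) drawn

Answer: 8.678 0.303 95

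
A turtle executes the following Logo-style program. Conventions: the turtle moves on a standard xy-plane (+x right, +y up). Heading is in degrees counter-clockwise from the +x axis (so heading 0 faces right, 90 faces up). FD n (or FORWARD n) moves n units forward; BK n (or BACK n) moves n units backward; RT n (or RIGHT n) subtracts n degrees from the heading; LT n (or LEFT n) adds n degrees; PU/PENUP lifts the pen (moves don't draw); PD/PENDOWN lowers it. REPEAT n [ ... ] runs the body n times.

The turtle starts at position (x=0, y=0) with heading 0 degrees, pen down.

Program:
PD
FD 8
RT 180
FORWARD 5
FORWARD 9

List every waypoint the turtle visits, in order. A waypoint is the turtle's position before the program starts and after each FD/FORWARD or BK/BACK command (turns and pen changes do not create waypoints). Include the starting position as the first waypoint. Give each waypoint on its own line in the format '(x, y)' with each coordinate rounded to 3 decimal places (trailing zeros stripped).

Executing turtle program step by step:
Start: pos=(0,0), heading=0, pen down
PD: pen down
FD 8: (0,0) -> (8,0) [heading=0, draw]
RT 180: heading 0 -> 180
FD 5: (8,0) -> (3,0) [heading=180, draw]
FD 9: (3,0) -> (-6,0) [heading=180, draw]
Final: pos=(-6,0), heading=180, 3 segment(s) drawn
Waypoints (4 total):
(0, 0)
(8, 0)
(3, 0)
(-6, 0)

Answer: (0, 0)
(8, 0)
(3, 0)
(-6, 0)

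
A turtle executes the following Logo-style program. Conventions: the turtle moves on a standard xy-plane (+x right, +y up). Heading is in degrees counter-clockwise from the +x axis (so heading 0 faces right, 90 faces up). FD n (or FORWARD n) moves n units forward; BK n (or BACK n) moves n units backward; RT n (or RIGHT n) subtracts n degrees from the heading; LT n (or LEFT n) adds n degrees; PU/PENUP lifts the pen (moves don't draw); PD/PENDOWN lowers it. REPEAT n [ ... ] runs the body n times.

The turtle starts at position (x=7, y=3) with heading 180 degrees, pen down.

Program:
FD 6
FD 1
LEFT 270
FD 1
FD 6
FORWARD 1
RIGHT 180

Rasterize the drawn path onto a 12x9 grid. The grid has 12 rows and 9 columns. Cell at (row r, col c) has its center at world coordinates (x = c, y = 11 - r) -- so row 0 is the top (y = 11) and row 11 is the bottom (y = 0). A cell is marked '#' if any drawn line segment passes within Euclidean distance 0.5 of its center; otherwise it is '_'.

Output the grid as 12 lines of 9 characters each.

Segment 0: (7,3) -> (1,3)
Segment 1: (1,3) -> (0,3)
Segment 2: (0,3) -> (0,4)
Segment 3: (0,4) -> (0,10)
Segment 4: (0,10) -> (0,11)

Answer: #________
#________
#________
#________
#________
#________
#________
#________
########_
_________
_________
_________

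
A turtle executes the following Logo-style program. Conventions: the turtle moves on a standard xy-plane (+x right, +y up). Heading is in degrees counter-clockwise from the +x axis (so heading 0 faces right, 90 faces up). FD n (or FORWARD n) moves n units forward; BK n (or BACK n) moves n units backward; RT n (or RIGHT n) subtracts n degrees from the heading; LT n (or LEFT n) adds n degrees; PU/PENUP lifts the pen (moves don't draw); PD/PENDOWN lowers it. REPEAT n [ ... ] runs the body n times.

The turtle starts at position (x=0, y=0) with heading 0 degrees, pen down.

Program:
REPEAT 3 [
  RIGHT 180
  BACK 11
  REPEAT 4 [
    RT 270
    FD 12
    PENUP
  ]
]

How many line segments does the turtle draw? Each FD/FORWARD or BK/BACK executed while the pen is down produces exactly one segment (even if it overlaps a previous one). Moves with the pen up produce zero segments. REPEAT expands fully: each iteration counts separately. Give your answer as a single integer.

Answer: 2

Derivation:
Executing turtle program step by step:
Start: pos=(0,0), heading=0, pen down
REPEAT 3 [
  -- iteration 1/3 --
  RT 180: heading 0 -> 180
  BK 11: (0,0) -> (11,0) [heading=180, draw]
  REPEAT 4 [
    -- iteration 1/4 --
    RT 270: heading 180 -> 270
    FD 12: (11,0) -> (11,-12) [heading=270, draw]
    PU: pen up
    -- iteration 2/4 --
    RT 270: heading 270 -> 0
    FD 12: (11,-12) -> (23,-12) [heading=0, move]
    PU: pen up
    -- iteration 3/4 --
    RT 270: heading 0 -> 90
    FD 12: (23,-12) -> (23,0) [heading=90, move]
    PU: pen up
    -- iteration 4/4 --
    RT 270: heading 90 -> 180
    FD 12: (23,0) -> (11,0) [heading=180, move]
    PU: pen up
  ]
  -- iteration 2/3 --
  RT 180: heading 180 -> 0
  BK 11: (11,0) -> (0,0) [heading=0, move]
  REPEAT 4 [
    -- iteration 1/4 --
    RT 270: heading 0 -> 90
    FD 12: (0,0) -> (0,12) [heading=90, move]
    PU: pen up
    -- iteration 2/4 --
    RT 270: heading 90 -> 180
    FD 12: (0,12) -> (-12,12) [heading=180, move]
    PU: pen up
    -- iteration 3/4 --
    RT 270: heading 180 -> 270
    FD 12: (-12,12) -> (-12,0) [heading=270, move]
    PU: pen up
    -- iteration 4/4 --
    RT 270: heading 270 -> 0
    FD 12: (-12,0) -> (0,0) [heading=0, move]
    PU: pen up
  ]
  -- iteration 3/3 --
  RT 180: heading 0 -> 180
  BK 11: (0,0) -> (11,0) [heading=180, move]
  REPEAT 4 [
    -- iteration 1/4 --
    RT 270: heading 180 -> 270
    FD 12: (11,0) -> (11,-12) [heading=270, move]
    PU: pen up
    -- iteration 2/4 --
    RT 270: heading 270 -> 0
    FD 12: (11,-12) -> (23,-12) [heading=0, move]
    PU: pen up
    -- iteration 3/4 --
    RT 270: heading 0 -> 90
    FD 12: (23,-12) -> (23,0) [heading=90, move]
    PU: pen up
    -- iteration 4/4 --
    RT 270: heading 90 -> 180
    FD 12: (23,0) -> (11,0) [heading=180, move]
    PU: pen up
  ]
]
Final: pos=(11,0), heading=180, 2 segment(s) drawn
Segments drawn: 2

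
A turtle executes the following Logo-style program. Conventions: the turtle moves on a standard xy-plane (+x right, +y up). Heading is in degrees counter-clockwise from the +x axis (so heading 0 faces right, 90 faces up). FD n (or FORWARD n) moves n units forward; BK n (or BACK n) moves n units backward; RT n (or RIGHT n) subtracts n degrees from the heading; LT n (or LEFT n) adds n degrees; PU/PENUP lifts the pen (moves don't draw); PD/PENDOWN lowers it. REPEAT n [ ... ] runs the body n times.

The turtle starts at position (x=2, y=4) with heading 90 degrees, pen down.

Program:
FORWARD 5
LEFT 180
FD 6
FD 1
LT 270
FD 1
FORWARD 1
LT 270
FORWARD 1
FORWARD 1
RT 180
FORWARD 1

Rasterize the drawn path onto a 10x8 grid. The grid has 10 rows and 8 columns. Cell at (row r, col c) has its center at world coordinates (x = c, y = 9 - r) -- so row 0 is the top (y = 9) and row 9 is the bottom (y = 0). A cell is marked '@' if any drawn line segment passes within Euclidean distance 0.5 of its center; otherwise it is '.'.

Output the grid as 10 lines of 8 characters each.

Segment 0: (2,4) -> (2,9)
Segment 1: (2,9) -> (2,3)
Segment 2: (2,3) -> (2,2)
Segment 3: (2,2) -> (1,2)
Segment 4: (1,2) -> (-0,2)
Segment 5: (-0,2) -> (-0,3)
Segment 6: (-0,3) -> (0,4)
Segment 7: (0,4) -> (-0,3)

Answer: ..@.....
..@.....
..@.....
..@.....
..@.....
@.@.....
@.@.....
@@@.....
........
........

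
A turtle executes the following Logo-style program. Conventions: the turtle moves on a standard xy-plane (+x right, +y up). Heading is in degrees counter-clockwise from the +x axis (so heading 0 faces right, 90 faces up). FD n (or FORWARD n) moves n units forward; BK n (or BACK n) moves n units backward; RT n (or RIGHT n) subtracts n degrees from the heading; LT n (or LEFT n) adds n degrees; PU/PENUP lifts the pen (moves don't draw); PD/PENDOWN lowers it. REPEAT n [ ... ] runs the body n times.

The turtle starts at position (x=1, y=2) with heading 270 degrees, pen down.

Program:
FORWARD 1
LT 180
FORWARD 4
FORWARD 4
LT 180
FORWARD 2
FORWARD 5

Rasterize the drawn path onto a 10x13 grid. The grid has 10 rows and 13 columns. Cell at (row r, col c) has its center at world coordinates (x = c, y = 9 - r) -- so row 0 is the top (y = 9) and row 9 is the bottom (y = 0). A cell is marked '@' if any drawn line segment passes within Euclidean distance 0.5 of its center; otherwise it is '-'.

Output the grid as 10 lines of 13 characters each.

Answer: -@-----------
-@-----------
-@-----------
-@-----------
-@-----------
-@-----------
-@-----------
-@-----------
-@-----------
-------------

Derivation:
Segment 0: (1,2) -> (1,1)
Segment 1: (1,1) -> (1,5)
Segment 2: (1,5) -> (1,9)
Segment 3: (1,9) -> (1,7)
Segment 4: (1,7) -> (1,2)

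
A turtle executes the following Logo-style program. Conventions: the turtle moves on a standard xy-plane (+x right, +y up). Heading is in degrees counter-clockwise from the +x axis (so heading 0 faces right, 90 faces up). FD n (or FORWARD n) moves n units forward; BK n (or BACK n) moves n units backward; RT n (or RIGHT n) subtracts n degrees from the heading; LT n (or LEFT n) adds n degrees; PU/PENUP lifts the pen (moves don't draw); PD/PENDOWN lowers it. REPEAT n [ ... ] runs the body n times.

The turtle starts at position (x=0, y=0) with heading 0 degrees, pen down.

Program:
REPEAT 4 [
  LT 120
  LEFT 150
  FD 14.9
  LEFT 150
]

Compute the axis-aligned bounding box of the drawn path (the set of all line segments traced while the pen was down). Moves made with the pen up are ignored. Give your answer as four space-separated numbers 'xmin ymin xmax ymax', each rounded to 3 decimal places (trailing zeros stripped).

Executing turtle program step by step:
Start: pos=(0,0), heading=0, pen down
REPEAT 4 [
  -- iteration 1/4 --
  LT 120: heading 0 -> 120
  LT 150: heading 120 -> 270
  FD 14.9: (0,0) -> (0,-14.9) [heading=270, draw]
  LT 150: heading 270 -> 60
  -- iteration 2/4 --
  LT 120: heading 60 -> 180
  LT 150: heading 180 -> 330
  FD 14.9: (0,-14.9) -> (12.904,-22.35) [heading=330, draw]
  LT 150: heading 330 -> 120
  -- iteration 3/4 --
  LT 120: heading 120 -> 240
  LT 150: heading 240 -> 30
  FD 14.9: (12.904,-22.35) -> (25.808,-14.9) [heading=30, draw]
  LT 150: heading 30 -> 180
  -- iteration 4/4 --
  LT 120: heading 180 -> 300
  LT 150: heading 300 -> 90
  FD 14.9: (25.808,-14.9) -> (25.808,0) [heading=90, draw]
  LT 150: heading 90 -> 240
]
Final: pos=(25.808,0), heading=240, 4 segment(s) drawn

Segment endpoints: x in {0, 0, 12.904, 25.808, 25.808}, y in {-22.35, -14.9, -14.9, 0, 0}
xmin=0, ymin=-22.35, xmax=25.808, ymax=0

Answer: 0 -22.35 25.808 0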